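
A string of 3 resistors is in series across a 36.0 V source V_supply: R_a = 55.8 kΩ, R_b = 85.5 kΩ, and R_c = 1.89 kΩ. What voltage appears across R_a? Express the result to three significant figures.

V ≈ 14.0 V

Series total: ΣR = 55.8 + 85.5 + 1.89 = 143.2 kΩ.
Voltage divider: V = V_supply · (55.80 / 143.2) = 36.0 × 0.3897 = 14.03 V.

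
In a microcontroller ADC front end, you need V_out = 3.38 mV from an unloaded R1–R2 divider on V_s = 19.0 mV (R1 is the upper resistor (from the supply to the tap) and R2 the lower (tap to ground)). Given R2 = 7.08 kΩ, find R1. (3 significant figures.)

The divider ratio is R2/(R1+R2) = 3.38/19.0 = 0.1779.
So R1 = R2 · (V_s/V_out − 1) = 7.08 × (19.0/3.38 − 1) = 7.08 × 4.621 = 32.72 kΩ.

R1 ≈ 32.7 kΩ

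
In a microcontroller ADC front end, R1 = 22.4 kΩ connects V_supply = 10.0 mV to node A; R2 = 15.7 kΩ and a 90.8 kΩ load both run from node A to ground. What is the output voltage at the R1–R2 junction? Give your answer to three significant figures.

V_out ≈ 3.74 mV

First combine the lower leg with the load: R2 ‖ R_L = 13.39 kΩ.
Then V_out = V_supply · R2'/(R1 + R2') = 10.0 × 13.39/35.79 = 3.740 mV.
(Unloaded it would be 4.12 mV; the load pulls it down.)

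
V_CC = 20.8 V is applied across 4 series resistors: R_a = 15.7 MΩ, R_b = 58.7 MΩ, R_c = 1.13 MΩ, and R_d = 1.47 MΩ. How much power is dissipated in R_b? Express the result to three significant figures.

P ≈ 4.28 µW

The common current is I = 20.8/77.00 = 0.2701 µA.
V(R_b) = I·R = 15.86 V; P = V·I = 15.86 × 0.2701 = 4.283 µW.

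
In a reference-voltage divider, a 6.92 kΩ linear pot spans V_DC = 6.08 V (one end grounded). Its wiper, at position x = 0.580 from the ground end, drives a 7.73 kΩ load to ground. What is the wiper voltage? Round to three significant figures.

The pot divides into 2.906 kΩ above the wiper and 4.014 kΩ below.
R_L loads the lower segment: effective lower R = 2.642 kΩ.
V_out = 6.08 × 2.642/(2.906 + 2.642) = 2.895 V.
(Unloaded: V_out = x·V_DC = 3.53 V.)

V_out ≈ 2.90 V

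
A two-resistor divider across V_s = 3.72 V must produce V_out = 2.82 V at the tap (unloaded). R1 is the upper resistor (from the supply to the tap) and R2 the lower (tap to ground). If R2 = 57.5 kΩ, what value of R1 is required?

R1 ≈ 18.4 kΩ

V_out/V_s = R2/(R1+R2) = 0.7581.
Rearranging, R1 = R2·(1−k)/k = 57.5 × 0.3191 = 18.35 kΩ.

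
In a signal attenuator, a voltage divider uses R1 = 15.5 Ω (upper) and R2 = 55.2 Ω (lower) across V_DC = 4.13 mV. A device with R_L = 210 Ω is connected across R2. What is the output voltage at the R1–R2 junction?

First combine the lower leg with the load: R2 ‖ R_L = 43.71 Ω.
Now apply the divider: V_out = 4.13 × 0.7382 = 3.049 mV.

V_out ≈ 3.05 mV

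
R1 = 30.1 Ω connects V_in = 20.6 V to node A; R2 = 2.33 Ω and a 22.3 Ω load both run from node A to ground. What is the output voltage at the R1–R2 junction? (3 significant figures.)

V_out ≈ 1.35 V

The load sits in parallel with R2, giving an effective lower resistance R2' = R2·R_L/(R2+R_L) = 2.110 Ω.
Then V_out = V_in · R2'/(R1 + R2') = 20.6 × 2.110/32.21 = 1.349 V.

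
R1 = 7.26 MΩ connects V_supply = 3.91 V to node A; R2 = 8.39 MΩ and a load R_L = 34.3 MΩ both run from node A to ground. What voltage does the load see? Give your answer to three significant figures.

V_out ≈ 1.88 V

First combine the lower leg with the load: R2 ‖ R_L = 6.741 MΩ.
Now apply the divider: V_out = 3.91 × 0.4815 = 1.883 V.
(Unloaded it would be 2.10 V; the load pulls it down.)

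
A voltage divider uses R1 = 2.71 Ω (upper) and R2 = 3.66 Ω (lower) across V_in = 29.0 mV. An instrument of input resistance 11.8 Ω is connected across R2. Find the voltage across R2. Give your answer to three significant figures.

First combine the lower leg with the load: R2 ‖ R_L = 2.794 Ω.
Now apply the divider: V_out = 29.0 × 0.5076 = 14.72 mV.

V_out ≈ 14.7 mV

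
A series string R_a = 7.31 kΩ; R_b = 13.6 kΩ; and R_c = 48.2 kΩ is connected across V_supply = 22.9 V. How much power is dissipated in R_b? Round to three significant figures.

ΣR = 69.11 kΩ → I = 22.9/69.11 = 0.3314 mA.
V(R_b) = I·R = 4.506 V; P = V·I = 4.506 × 0.3314 = 1.493 mW.

P ≈ 1.49 mW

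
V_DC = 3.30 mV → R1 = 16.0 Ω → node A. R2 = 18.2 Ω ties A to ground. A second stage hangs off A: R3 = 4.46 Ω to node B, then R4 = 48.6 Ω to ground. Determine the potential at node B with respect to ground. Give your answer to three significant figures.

Looking into the second stage from A: R3 + R4 = 53.06 Ω appears in parallel with R2.
R2 ‖ (R3+R4) = 13.55 Ω.
V_A = 3.30 × 13.55/(16.0 + 13.55) = 1.513 mV.
Stage 2 is unloaded, so V_B = V_A · R4/(R3+R4) = 1.513 × 48.6/53.06 = 1.386 mV.

V_B ≈ 1.39 mV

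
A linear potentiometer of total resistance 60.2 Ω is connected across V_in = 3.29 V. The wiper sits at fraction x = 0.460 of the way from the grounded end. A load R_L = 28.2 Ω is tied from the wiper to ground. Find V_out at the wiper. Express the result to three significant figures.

V_out ≈ 0.989 V

Lower segment x·R_p = 27.69 Ω; upper segment (1−x)·R_p = 32.51 Ω.
(x·R_p) ‖ R_L = 13.97 Ω.
Loaded-divider output: V_out = 3.29 × 0.3006 = 0.9890 V.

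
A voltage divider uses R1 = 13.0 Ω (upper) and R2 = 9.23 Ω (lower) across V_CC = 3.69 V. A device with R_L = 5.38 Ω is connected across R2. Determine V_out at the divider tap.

R2 ‖ R_L = (9.23 × 5.38)/(9.23 + 5.38) = 3.399 Ω.
Then V_out = V_CC · R2'/(R1 + R2') = 3.69 × 3.399/16.40 = 0.7648 V.

V_out ≈ 0.765 V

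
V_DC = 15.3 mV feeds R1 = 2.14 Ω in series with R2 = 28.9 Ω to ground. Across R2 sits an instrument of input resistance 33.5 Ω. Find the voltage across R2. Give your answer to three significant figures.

R2 ‖ R_L = (28.9 × 33.5)/(28.9 + 33.5) = 15.52 Ω.
Voltage divider with the loaded lower leg: V_out = 15.3 × 15.52/(2.14 + 15.52) = 15.3 × 0.8788 = 13.45 mV.

V_out ≈ 13.4 mV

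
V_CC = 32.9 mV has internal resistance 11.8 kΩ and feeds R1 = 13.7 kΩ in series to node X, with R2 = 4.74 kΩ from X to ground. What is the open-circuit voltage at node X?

V_th ≈ 5.16 mV

R1' = 11.8 + 13.7 = 25.50 kΩ (source resistance + R1).
Open-circuit (no load on X): V_th = V_CC · R2/(R1' + R2) = 32.9 × 4.74/(25.50 + 4.74) = 5.157 mV.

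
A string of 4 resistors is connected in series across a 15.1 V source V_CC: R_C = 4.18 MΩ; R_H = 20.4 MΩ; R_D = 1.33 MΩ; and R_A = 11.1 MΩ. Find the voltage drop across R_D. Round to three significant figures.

ΣR = 4.18 + 20.4 + 1.33 + 11.1 = 37.01 MΩ.
By the voltage-divider rule, V = 15.1 × 1.330/37.01 = 0.5426 V.

V ≈ 0.543 V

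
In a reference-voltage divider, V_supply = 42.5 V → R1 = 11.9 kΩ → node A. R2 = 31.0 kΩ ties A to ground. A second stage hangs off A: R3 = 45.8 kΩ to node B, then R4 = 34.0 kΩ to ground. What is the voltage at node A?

V_A ≈ 27.7 V

Node A sees R2 in parallel with the series input of stage 2, R3 + R4 = 79.80 kΩ.
R2 ‖ (R3+R4) = 22.33 kΩ.
So V_A = 42.5 × 0.6523 = 27.72 V.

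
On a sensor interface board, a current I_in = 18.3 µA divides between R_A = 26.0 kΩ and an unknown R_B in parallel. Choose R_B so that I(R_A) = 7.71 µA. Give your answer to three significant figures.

In a two-way split, I_A/I_in = R_B/(R_A + R_B).
7.71/18.3 = R_B/(R_A + R_B) → R_B = R_A · (0.4213)/(1 − 0.4213) = 26.0 × 0.7280 = 18.93 kΩ.

R_B ≈ 18.9 kΩ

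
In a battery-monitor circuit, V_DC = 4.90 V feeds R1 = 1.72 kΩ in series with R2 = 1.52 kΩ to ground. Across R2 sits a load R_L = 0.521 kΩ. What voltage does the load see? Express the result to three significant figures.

V_out ≈ 0.902 V

The load sits in parallel with R2, giving an effective lower resistance R2' = R2·R_L/(R2+R_L) = 0.3880 kΩ.
Now apply the divider: V_out = 4.90 × 0.1841 = 0.9019 V.
(Unloaded it would be 2.30 V; the load pulls it down.)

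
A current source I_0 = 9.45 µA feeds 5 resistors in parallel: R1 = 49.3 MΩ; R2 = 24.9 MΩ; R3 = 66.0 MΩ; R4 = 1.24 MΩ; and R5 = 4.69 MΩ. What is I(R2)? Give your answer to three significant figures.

I ≈ 0.347 µA

Conductances: ΣG = 1/49.3 + 1/24.9 + 1/66.0 + 1/1.24 + 1/4.69 = 1.095 (1/MΩ).
By the current-divider rule, I = I_0 · G_k/ΣG = 9.45 × 0.03667 = 0.3465 µA.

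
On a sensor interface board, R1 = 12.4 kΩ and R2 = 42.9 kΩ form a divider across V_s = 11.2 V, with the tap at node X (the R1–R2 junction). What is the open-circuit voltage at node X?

Open-circuit (no load on X): V_th = V_s · R2/(R1 + R2) = 11.2 × 42.9/(12.40 + 42.9) = 8.689 V.

V_th ≈ 8.69 V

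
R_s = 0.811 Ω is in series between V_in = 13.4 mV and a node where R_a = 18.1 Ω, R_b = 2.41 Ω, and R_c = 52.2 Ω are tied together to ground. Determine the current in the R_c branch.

Parallel bank: R_p = 1/(1/18.1 + 1/2.41 + 1/52.2) = 2.044 Ω.
V_A = 13.4 × 2.044/2.855 = 9.593 mV.
I(R_c) = V_A / R_c = 9.593/52.2 = 0.1838 mA.

I ≈ 0.184 mA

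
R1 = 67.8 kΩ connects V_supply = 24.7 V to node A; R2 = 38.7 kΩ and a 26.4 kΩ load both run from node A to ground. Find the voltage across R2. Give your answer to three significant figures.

The load sits in parallel with R2, giving an effective lower resistance R2' = R2·R_L/(R2+R_L) = 15.69 kΩ.
Voltage divider with the loaded lower leg: V_out = 24.7 × 15.69/(67.8 + 15.69) = 24.7 × 0.1880 = 4.643 V.

V_out ≈ 4.64 V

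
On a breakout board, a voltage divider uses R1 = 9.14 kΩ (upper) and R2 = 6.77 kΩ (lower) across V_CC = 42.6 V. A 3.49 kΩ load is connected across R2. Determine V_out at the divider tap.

V_out ≈ 8.57 V

First combine the lower leg with the load: R2 ‖ R_L = 2.303 kΩ.
Now apply the divider: V_out = 42.6 × 0.2012 = 8.573 V.
(Unloaded it would be 18.1 V; the load pulls it down.)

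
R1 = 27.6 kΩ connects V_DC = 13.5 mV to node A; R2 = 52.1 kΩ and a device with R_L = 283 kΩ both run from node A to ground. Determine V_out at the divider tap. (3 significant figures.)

First combine the lower leg with the load: R2 ‖ R_L = 44.00 kΩ.
Now apply the divider: V_out = 13.5 × 0.6145 = 8.296 mV.

V_out ≈ 8.30 mV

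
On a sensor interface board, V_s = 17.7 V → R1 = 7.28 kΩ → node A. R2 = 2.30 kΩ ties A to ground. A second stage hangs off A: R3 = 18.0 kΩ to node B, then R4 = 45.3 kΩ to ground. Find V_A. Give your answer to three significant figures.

Node A sees R2 in parallel with the series input of stage 2, R3 + R4 = 63.30 kΩ.
R2 ‖ (R3+R4) = 2.219 kΩ.
First divider: V_A = V_s · 2.219/(7.28 + 2.219) = 4.135 V.

V_A ≈ 4.14 V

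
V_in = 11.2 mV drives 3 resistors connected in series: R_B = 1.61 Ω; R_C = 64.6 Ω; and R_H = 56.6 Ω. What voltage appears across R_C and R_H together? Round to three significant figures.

Series total: ΣR = 1.61 + 64.6 + 56.6 = 122.8 Ω.
R_{R_C..R_H} = 64.6 + 56.6 = 121.2 Ω.
By the voltage-divider rule, V = 11.2 × 121.2/122.8 = 11.05 mV.

V ≈ 11.1 mV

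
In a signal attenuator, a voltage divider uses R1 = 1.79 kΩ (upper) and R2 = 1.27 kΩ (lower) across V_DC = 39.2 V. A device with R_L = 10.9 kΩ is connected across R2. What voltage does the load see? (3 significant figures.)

The load sits in parallel with R2, giving an effective lower resistance R2' = R2·R_L/(R2+R_L) = 1.137 kΩ.
Now apply the divider: V_out = 39.2 × 0.3886 = 15.23 V.

V_out ≈ 15.2 V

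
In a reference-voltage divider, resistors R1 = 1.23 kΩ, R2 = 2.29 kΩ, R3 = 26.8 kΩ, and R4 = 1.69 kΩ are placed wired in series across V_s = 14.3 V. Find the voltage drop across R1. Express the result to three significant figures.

V ≈ 0.549 V

Series total: ΣR = 1.23 + 2.29 + 26.8 + 1.69 = 32.01 kΩ.
V = V_s · R/ΣR = 14.3 × 0.03843 = 0.5495 V.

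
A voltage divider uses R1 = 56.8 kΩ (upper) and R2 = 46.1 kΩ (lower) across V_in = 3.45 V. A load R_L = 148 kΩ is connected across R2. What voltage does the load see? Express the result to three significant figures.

V_out ≈ 1.32 V

The load sits in parallel with R2, giving an effective lower resistance R2' = R2·R_L/(R2+R_L) = 35.15 kΩ.
Now apply the divider: V_out = 3.45 × 0.3823 = 1.319 V.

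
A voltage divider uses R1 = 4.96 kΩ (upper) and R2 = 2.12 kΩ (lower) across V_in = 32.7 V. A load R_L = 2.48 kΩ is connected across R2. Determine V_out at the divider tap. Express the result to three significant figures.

First combine the lower leg with the load: R2 ‖ R_L = 1.143 kΩ.
Voltage divider with the loaded lower leg: V_out = 32.7 × 1.143/(4.96 + 1.143) = 32.7 × 0.1873 = 6.124 V.

V_out ≈ 6.12 V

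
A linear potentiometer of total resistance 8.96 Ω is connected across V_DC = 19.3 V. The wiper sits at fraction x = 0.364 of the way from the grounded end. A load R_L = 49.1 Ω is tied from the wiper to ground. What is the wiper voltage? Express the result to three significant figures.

V_out ≈ 6.74 V

Lower segment x·R_p = 3.261 Ω; upper segment (1−x)·R_p = 5.699 Ω.
Lower segment in parallel with the load: 3.261 ‖ 49.1 = 3.058 Ω.
Then V_out = V_DC · 3.058/(5.699 + 3.058) = 6.740 V.
(Unloaded: V_out = x·V_DC = 7.03 V.)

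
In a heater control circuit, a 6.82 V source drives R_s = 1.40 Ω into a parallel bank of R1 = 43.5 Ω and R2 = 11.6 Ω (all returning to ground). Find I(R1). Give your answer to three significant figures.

Parallel bank: R_p = 1/(1/43.5 + 1/11.6) = 9.158 Ω.
V_A = 6.82 × 9.158/10.56 = 5.916 V.
Branch current I = V_A/R1 = 5.916/43.5 = 0.1360 A.

I ≈ 0.136 A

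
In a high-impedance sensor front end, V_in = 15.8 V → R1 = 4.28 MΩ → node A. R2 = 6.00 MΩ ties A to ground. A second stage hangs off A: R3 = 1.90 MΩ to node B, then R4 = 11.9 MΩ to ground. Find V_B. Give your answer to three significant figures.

The second stage (R3 + R4 = 13.80 MΩ) loads node A in parallel with R2.
R2 ‖ (R3+R4) = 4.182 MΩ.
So V_A = 15.8 × 0.4942 = 7.808 V.
Then the unloaded second divider: V_B = V_A × R4/(R3+R4) = 7.808 × 0.8623 = 6.733 V.

V_B ≈ 6.73 V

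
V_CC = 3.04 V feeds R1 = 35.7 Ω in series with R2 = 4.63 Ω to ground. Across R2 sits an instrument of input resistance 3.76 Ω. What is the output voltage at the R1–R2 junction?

The load sits in parallel with R2, giving an effective lower resistance R2' = R2·R_L/(R2+R_L) = 2.075 Ω.
Voltage divider with the loaded lower leg: V_out = 3.04 × 2.075/(35.7 + 2.075) = 3.04 × 0.05493 = 0.1670 V.

V_out ≈ 0.167 V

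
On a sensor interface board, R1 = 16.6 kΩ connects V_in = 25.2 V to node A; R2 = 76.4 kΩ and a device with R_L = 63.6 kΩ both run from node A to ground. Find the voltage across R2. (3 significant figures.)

First combine the lower leg with the load: R2 ‖ R_L = 34.71 kΩ.
Voltage divider with the loaded lower leg: V_out = 25.2 × 34.71/(16.6 + 34.71) = 25.2 × 0.6765 = 17.05 V.

V_out ≈ 17.0 V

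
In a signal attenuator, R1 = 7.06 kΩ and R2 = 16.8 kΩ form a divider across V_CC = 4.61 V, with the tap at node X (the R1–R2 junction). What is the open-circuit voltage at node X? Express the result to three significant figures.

V_th ≈ 3.25 V

Open-circuit (no load on X): V_th = V_CC · R2/(R1 + R2) = 4.61 × 16.8/(7.060 + 16.8) = 3.246 V.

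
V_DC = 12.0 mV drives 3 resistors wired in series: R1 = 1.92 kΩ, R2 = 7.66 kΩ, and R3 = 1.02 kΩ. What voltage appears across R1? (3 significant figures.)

Series total: ΣR = 1.92 + 7.66 + 1.02 = 10.60 kΩ.
V = V_DC · R/ΣR = 12.0 × 0.1811 = 2.174 mV.

V ≈ 2.17 mV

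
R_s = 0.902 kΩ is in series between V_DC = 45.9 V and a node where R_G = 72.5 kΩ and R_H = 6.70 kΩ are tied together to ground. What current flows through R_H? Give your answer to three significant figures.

I ≈ 5.97 mA

Combine the parallel branches: R_p = (1/72.5 + 1/6.70)⁻¹ = 6.133 kΩ.
V_A by voltage divider: V_A = 45.9 × 6.133/(0.902 + 6.133) = 40.02 V.
I(R_H) = V_A / R_H = 40.02/6.70 = 5.972 mA.
(Check via current divider: I_total = 6.524 mA; share G_k/ΣG = 0.9154 → same result.)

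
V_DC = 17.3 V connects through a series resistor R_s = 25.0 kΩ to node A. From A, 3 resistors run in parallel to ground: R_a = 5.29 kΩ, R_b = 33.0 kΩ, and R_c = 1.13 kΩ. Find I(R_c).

I ≈ 0.535 mA

Equivalent of the parallel group: R_p = 0.9056 kΩ.
V_A by voltage divider: V_A = 17.3 × 0.9056/(25.0 + 0.9056) = 0.6047 V.
I(R_c) = V_A / R_c = 0.6047/1.13 = 0.5352 mA.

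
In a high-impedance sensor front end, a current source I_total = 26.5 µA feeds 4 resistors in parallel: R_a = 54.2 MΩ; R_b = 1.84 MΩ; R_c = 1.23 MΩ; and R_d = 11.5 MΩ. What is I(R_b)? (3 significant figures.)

Total conductance ΣG = 1/54.2 + 1/1.84 + 1/1.23 + 1/11.5 = 1.462 (units of 1/MΩ).
Current divider: I(R_b) = I_total · G_k/ΣG = 26.5 × (0.5435/1.462) = 26.5 × 0.3718 = 9.852 µA.

I ≈ 9.85 µA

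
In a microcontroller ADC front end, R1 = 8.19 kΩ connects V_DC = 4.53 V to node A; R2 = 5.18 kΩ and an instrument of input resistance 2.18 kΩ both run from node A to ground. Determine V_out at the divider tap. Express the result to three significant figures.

The load sits in parallel with R2, giving an effective lower resistance R2' = R2·R_L/(R2+R_L) = 1.534 kΩ.
Now apply the divider: V_out = 4.53 × 0.1578 = 0.7147 V.
(Unloaded it would be 1.76 V; the load pulls it down.)

V_out ≈ 0.715 V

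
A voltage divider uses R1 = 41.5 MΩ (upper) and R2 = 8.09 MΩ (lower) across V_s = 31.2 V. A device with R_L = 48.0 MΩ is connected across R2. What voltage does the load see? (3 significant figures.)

The load sits in parallel with R2, giving an effective lower resistance R2' = R2·R_L/(R2+R_L) = 6.923 MΩ.
Now apply the divider: V_out = 31.2 × 0.1430 = 4.461 V.
(Unloaded it would be 5.09 V; the load pulls it down.)

V_out ≈ 4.46 V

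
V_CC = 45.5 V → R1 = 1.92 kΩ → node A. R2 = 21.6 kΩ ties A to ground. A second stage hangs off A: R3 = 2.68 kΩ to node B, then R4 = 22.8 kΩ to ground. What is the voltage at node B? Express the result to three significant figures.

Node A sees R2 in parallel with the series input of stage 2, R3 + R4 = 25.48 kΩ.
Effective lower resistance at A: R2 ‖ 25.48 = 11.69 kΩ.
First divider: V_A = V_CC · 11.69/(1.92 + 11.69) = 39.08 V.
V_B = V_A × 0.8948 = 34.97 V.

V_B ≈ 35.0 V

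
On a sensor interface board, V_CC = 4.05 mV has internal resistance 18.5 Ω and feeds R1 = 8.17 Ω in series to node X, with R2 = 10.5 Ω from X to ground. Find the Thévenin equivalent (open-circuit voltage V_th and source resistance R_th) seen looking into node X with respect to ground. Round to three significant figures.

V_th ≈ 1.14 mV, R_th ≈ 7.53 Ω

R1' = 18.5 + 8.17 = 26.67 Ω (source resistance + R1).
V_th is the unloaded tap voltage: V_CC · R2/(R1'+R2) = 4.05 × 0.2825 = 1.144 mV.
Zeroing V_CC shorts the top of R1' to ground, so R_th = R1' ‖ R2 = 7.534 Ω.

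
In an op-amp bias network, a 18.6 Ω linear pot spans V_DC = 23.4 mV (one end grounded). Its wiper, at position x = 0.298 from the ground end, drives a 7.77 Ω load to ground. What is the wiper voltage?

V_out ≈ 4.65 mV

Split the track: R_lower = x·R_p = 5.543 Ω, R_upper = (1−x)·R_p = 13.06 Ω.
(x·R_p) ‖ R_L = 3.235 Ω.
Loaded-divider output: V_out = 23.4 × 0.1986 = 4.646 mV.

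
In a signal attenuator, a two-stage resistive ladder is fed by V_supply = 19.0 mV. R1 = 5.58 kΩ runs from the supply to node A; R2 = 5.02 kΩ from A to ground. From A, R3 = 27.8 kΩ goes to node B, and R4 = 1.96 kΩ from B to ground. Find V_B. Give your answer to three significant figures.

V_B ≈ 0.544 mV

Node A sees R2 in parallel with the series input of stage 2, R3 + R4 = 29.76 kΩ.
R2 ‖ (R3+R4) = 4.295 kΩ.
V_A = 19.0 × 4.295/(5.58 + 4.295) = 8.264 mV.
Stage 2 is unloaded, so V_B = V_A · R4/(R3+R4) = 8.264 × 1.96/29.76 = 0.5443 mV.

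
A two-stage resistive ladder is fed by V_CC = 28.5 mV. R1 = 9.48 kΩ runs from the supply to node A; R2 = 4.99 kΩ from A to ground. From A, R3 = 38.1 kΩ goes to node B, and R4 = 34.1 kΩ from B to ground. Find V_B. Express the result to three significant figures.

The second stage (R3 + R4 = 72.20 kΩ) loads node A in parallel with R2.
Effective lower resistance at A: R2 ‖ 72.20 = 4.667 kΩ.
V_A = 28.5 × 4.667/(9.48 + 4.667) = 9.403 mV.
Then the unloaded second divider: V_B = V_A × R4/(R3+R4) = 9.403 × 0.4723 = 4.441 mV.

V_B ≈ 4.44 mV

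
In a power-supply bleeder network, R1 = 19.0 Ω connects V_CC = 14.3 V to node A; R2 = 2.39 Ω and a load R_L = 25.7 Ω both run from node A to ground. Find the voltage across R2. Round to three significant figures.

First combine the lower leg with the load: R2 ‖ R_L = 2.187 Ω.
Then V_out = V_CC · R2'/(R1 + R2') = 14.3 × 2.187/21.19 = 1.476 V.

V_out ≈ 1.48 V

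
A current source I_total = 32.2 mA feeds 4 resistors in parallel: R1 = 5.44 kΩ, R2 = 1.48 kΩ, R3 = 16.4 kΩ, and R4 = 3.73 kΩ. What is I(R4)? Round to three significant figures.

ΣG = 1/5.44 + 1/1.48 + 1/16.4 + 1/3.73 = 1.189.
Current divider: I(R4) = I_total · G_k/ΣG = 32.2 × (0.2681/1.189) = 32.2 × 0.2256 = 7.263 mA.

I ≈ 7.26 mA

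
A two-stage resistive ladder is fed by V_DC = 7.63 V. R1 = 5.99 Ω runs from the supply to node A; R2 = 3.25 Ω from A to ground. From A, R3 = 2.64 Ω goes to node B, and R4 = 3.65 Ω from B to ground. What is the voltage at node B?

The second stage (R3 + R4 = 6.290 Ω) loads node A in parallel with R2.
Effective lower resistance at A: R2 ‖ 6.290 = 2.143 Ω.
V_A = 7.63 × 2.143/(5.99 + 2.143) = 2.010 V.
Then the unloaded second divider: V_B = V_A × R4/(R3+R4) = 2.010 × 0.5803 = 1.167 V.

V_B ≈ 1.17 V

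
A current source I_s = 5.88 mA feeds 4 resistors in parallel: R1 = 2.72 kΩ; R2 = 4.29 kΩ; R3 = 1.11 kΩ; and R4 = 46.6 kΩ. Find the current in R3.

Total conductance ΣG = 1/2.72 + 1/4.29 + 1/1.11 + 1/46.6 = 1.523 (units of 1/kΩ).
R3 takes the fraction G_k/ΣG = 0.9009/1.523 = 0.5915, so I = 5.88 × 0.5915 = 3.478 mA.

I ≈ 3.48 mA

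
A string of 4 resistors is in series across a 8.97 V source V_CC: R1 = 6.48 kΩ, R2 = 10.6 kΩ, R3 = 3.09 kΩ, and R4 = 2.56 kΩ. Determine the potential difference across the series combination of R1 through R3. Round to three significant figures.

Total series resistance ΣR = 6.48 + 10.6 + 3.09 + 2.56 = 22.73 kΩ.
R_{R1..R3} = 6.48 + 10.6 + 3.09 = 20.17 kΩ.
V = V_CC · R/ΣR = 8.97 × 0.8874 = 7.960 V.

V ≈ 7.96 V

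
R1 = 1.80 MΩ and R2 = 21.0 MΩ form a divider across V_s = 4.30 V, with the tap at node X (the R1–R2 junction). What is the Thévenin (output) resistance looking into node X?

R_th ≈ 1.66 MΩ

Looking into X with the source shorted: R_th = R1·R2/(R1+R2) = 1.800 × 21.0/22.80 = 1.658 MΩ.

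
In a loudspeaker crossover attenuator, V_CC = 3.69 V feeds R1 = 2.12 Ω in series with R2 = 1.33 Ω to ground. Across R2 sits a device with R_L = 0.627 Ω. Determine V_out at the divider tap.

R2 ‖ R_L = (1.33 × 0.627)/(1.33 + 0.627) = 0.4261 Ω.
Now apply the divider: V_out = 3.69 × 0.1674 = 0.6176 V.

V_out ≈ 0.618 V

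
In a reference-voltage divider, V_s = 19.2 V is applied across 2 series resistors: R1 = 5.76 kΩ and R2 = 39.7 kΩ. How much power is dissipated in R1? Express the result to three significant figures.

Series current I = V_s/ΣR = 19.2/45.46 = 0.4223 mA.
V(R1) = I·R = 2.433 V; P = V·I = 2.433 × 0.4223 = 1.027 mW.

P ≈ 1.03 mW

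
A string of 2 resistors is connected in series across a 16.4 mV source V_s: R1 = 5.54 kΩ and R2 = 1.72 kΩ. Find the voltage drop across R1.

V ≈ 12.5 mV

Total series resistance ΣR = 5.54 + 1.72 = 7.260 kΩ.
V = V_s · R/ΣR = 16.4 × 0.7631 = 12.51 mV.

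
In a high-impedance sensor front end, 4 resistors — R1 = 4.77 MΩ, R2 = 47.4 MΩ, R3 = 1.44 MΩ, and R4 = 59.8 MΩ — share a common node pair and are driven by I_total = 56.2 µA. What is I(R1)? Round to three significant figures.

Total conductance ΣG = 1/4.77 + 1/47.4 + 1/1.44 + 1/59.8 = 0.9419 (units of 1/MΩ).
By the current-divider rule, I = I_total · G_k/ΣG = 56.2 × 0.2226 = 12.51 µA.

I ≈ 12.5 µA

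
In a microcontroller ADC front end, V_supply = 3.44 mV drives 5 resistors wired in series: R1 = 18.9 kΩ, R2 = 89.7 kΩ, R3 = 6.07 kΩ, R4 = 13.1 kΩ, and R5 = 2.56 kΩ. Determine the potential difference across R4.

Series total: ΣR = 18.9 + 89.7 + 6.07 + 13.1 + 2.56 = 130.3 kΩ.
By the voltage-divider rule, V = 3.44 × 13.10/130.3 = 0.3458 mV.

V ≈ 0.346 mV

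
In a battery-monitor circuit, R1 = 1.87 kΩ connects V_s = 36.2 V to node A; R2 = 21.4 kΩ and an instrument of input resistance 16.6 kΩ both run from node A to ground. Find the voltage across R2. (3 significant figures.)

V_out ≈ 30.2 V

First combine the lower leg with the load: R2 ‖ R_L = 9.348 kΩ.
Then V_out = V_s · R2'/(R1 + R2') = 36.2 × 9.348/11.22 = 30.17 V.
(Unloaded it would be 33.3 V; the load pulls it down.)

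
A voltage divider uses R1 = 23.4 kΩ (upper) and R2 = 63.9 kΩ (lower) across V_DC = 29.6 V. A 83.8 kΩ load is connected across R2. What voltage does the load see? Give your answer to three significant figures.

V_out ≈ 18.0 V

R2 ‖ R_L = (63.9 × 83.8)/(63.9 + 83.8) = 36.25 kΩ.
Voltage divider with the loaded lower leg: V_out = 29.6 × 36.25/(23.4 + 36.25) = 29.6 × 0.6077 = 17.99 V.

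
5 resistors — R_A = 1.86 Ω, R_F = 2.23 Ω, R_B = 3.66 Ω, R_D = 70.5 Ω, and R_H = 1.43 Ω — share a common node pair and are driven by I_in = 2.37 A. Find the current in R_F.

Conductances: ΣG = 1/1.86 + 1/2.23 + 1/3.66 + 1/70.5 + 1/1.43 = 1.973 (1/Ω).
By the current-divider rule, I = I_in · G_k/ΣG = 2.37 × 0.2273 = 0.5387 A.

I ≈ 0.539 A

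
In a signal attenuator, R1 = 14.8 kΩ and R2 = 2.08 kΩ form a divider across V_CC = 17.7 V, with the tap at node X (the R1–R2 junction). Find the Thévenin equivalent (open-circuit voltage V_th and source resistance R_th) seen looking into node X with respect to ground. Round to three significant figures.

V_th ≈ 2.18 V, R_th ≈ 1.82 kΩ

Open-circuit (no load on X): V_th = V_CC · R2/(R1 + R2) = 17.7 × 2.08/(14.80 + 2.08) = 2.181 V.
With V_CC suppressed (replaced by a short), R_th = R1 ‖ R2 = (14.80 × 2.08)/(14.80 + 2.08) = 1.824 kΩ.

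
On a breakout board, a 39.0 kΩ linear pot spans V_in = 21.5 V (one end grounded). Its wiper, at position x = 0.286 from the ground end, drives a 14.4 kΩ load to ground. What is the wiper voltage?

V_out ≈ 3.96 V

Lower segment x·R_p = 11.15 kΩ; upper segment (1−x)·R_p = 27.85 kΩ.
(x·R_p) ‖ R_L = 6.285 kΩ.
V_out = 21.5 × 6.285/(27.85 + 6.285) = 3.959 V.
(Unloaded: V_out = x·V_in = 6.15 V.)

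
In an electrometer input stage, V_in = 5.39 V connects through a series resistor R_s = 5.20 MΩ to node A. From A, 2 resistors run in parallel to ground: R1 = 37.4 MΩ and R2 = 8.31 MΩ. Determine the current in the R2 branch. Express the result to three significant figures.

I ≈ 0.368 µA

Combine the parallel branches: R_p = (1/37.4 + 1/8.31)⁻¹ = 6.799 MΩ.
V_A = 5.39 × 6.799/12.00 = 3.054 V.
Branch current I = V_A/R2 = 3.054/8.31 = 0.3675 µA.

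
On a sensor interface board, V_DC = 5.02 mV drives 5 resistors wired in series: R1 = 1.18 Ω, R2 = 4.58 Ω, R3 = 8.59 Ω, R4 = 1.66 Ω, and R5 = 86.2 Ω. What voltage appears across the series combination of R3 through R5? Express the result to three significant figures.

Series total: ΣR = 1.18 + 4.58 + 8.59 + 1.66 + 86.2 = 102.2 Ω.
R_{R3..R5} = 8.59 + 1.66 + 86.2 = 96.45 Ω.
By the voltage-divider rule, V = 5.02 × 96.45/102.2 = 4.737 mV.

V ≈ 4.74 mV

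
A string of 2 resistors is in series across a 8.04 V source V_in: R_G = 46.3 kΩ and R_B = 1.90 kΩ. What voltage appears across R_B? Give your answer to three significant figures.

ΣR = 46.3 + 1.90 = 48.20 kΩ.
By the voltage-divider rule, V = 8.04 × 1.900/48.20 = 0.3169 V.

V ≈ 0.317 V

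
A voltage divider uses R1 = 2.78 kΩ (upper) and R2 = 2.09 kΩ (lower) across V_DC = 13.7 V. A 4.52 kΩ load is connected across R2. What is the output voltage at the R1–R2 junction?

The load sits in parallel with R2, giving an effective lower resistance R2' = R2·R_L/(R2+R_L) = 1.429 kΩ.
Then V_out = V_DC · R2'/(R1 + R2') = 13.7 × 1.429/4.209 = 4.652 V.

V_out ≈ 4.65 V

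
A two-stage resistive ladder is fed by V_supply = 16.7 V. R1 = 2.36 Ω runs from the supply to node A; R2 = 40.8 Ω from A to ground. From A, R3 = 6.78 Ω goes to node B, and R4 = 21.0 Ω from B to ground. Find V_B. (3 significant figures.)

Looking into the second stage from A: R3 + R4 = 27.78 Ω appears in parallel with R2.
Effective lower resistance at A: R2 ‖ 27.78 = 16.53 Ω.
V_A = 16.7 × 16.53/(2.36 + 16.53) = 14.61 V.
V_B = V_A × 0.7559 = 11.05 V.

V_B ≈ 11.0 V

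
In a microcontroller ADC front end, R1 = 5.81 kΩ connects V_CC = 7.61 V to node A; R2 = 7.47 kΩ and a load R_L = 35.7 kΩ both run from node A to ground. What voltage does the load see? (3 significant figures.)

V_out ≈ 3.92 V

R2 ‖ R_L = (7.47 × 35.7)/(7.47 + 35.7) = 6.177 kΩ.
Now apply the divider: V_out = 7.61 × 0.5153 = 3.922 V.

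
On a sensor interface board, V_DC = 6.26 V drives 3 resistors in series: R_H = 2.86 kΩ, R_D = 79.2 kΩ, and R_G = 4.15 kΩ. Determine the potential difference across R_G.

Series total: ΣR = 2.86 + 79.2 + 4.15 = 86.21 kΩ.
Voltage divider: V = V_DC · (4.150 / 86.21) = 6.26 × 0.04814 = 0.3013 V.

V ≈ 0.301 V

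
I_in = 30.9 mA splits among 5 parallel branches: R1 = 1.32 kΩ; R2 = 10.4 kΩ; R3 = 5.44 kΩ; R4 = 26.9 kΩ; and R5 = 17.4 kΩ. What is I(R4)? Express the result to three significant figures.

ΣG = 1/1.32 + 1/10.4 + 1/5.44 + 1/26.9 + 1/17.4 = 1.132.
R4 takes the fraction G_k/ΣG = 0.03717/1.132 = 0.03283, so I = 30.9 × 0.03283 = 1.015 mA.

I ≈ 1.01 mA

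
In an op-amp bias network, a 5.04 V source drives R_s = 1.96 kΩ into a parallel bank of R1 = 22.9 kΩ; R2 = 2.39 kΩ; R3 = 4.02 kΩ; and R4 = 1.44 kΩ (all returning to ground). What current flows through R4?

Parallel bank: R_p = 1/(1/22.9 + 1/2.39 + 1/4.02 + 1/1.44) = 0.7116 kΩ.
V_A by voltage divider: V_A = 5.04 × 0.7116/(1.96 + 0.7116) = 1.342 V.
I(R4) = V_A / R4 = 1.342/1.44 = 0.9323 mA.

I ≈ 0.932 mA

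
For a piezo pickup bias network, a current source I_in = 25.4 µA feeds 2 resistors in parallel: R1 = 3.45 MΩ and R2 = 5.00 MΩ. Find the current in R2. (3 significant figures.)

With just two branches, the current splits inversely with resistance.
I(R2) = 25.4 × 3.45/(3.45 + 5.00) = 25.4 × 0.4083 = 10.37 µA.

I ≈ 10.4 µA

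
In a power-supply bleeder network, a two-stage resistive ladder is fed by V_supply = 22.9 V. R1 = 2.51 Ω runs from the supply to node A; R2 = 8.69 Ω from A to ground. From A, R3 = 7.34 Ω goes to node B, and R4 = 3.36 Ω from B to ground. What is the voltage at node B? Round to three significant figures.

V_B ≈ 4.72 V

Node A sees R2 in parallel with the series input of stage 2, R3 + R4 = 10.70 Ω.
R2 ‖ (R3+R4) = 4.795 Ω.
V_A = 22.9 × 4.795/(2.51 + 4.795) = 15.03 V.
V_B = V_A × 0.3140 = 4.720 V.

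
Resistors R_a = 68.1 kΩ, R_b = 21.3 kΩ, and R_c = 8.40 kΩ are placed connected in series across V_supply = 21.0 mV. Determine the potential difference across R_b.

V ≈ 4.57 mV

ΣR = 68.1 + 21.3 + 8.40 = 97.80 kΩ.
Voltage divider: V = V_supply · (21.30 / 97.80) = 21.0 × 0.2178 = 4.574 mV.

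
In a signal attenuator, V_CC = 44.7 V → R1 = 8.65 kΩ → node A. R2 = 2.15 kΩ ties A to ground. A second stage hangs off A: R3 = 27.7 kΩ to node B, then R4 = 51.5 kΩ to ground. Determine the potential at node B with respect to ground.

The second stage (R3 + R4 = 79.20 kΩ) loads node A in parallel with R2.
Effective lower resistance at A: R2 ‖ 79.20 = 2.093 kΩ.
So V_A = 44.7 × 0.1948 = 8.709 V.
Stage 2 is unloaded, so V_B = V_A · R4/(R3+R4) = 8.709 × 51.5/79.20 = 5.663 V.

V_B ≈ 5.66 V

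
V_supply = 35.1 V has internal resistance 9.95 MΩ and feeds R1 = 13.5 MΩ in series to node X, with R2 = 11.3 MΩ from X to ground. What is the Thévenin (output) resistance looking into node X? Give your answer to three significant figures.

R1' = 9.95 + 13.5 = 23.45 MΩ (source resistance + R1).
Looking into X with the source shorted: R_th = R1'·R2/(R1'+R2) = 23.45 × 11.3/34.75 = 7.625 MΩ.

R_th ≈ 7.63 MΩ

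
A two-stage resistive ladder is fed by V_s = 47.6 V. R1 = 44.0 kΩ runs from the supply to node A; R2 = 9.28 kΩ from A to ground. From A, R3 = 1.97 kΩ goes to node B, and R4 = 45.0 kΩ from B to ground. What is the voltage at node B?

V_B ≈ 6.83 V

Node A sees R2 in parallel with the series input of stage 2, R3 + R4 = 46.97 kΩ.
R2 ‖ (R3+R4) = 7.749 kΩ.
So V_A = 47.6 × 0.1497 = 7.128 V.
V_B = V_A × 0.9581 = 6.829 V.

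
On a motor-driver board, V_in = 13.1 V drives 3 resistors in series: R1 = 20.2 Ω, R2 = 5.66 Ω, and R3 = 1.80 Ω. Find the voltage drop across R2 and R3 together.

V ≈ 3.53 V

ΣR = 20.2 + 5.66 + 1.80 = 27.66 Ω.
R_{R2..R3} = 5.66 + 1.80 = 7.460 Ω.
V = V_in · R/ΣR = 13.1 × 0.2697 = 3.533 V.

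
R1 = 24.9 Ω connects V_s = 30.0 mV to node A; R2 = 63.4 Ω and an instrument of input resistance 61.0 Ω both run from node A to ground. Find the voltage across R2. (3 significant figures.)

The load sits in parallel with R2, giving an effective lower resistance R2' = R2·R_L/(R2+R_L) = 31.09 Ω.
Voltage divider with the loaded lower leg: V_out = 30.0 × 31.09/(24.9 + 31.09) = 30.0 × 0.5553 = 16.66 mV.

V_out ≈ 16.7 mV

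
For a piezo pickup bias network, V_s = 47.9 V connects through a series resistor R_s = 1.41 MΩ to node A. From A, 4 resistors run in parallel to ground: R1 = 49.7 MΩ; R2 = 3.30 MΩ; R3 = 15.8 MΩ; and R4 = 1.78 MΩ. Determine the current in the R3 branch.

I ≈ 1.30 µA

Parallel bank: R_p = 1/(1/49.7 + 1/3.30 + 1/15.8 + 1/1.78) = 1.055 MΩ.
V_A by voltage divider: V_A = 47.9 × 1.055/(1.41 + 1.055) = 20.50 V.
Branch current I = V_A/R3 = 20.50/15.8 = 1.297 µA.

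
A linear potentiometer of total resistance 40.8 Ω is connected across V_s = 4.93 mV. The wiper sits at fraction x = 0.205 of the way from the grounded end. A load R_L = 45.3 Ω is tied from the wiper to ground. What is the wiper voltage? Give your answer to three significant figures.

V_out ≈ 0.881 mV

The pot divides into 32.44 Ω above the wiper and 8.364 Ω below.
R_L loads the lower segment: effective lower R = 7.060 Ω.
V_out = 4.93 × 7.060/(32.44 + 7.060) = 0.8813 mV.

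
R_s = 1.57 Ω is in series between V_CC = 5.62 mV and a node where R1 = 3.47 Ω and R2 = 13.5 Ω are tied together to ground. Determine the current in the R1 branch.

I ≈ 1.03 mA

Parallel bank: R_p = 1/(1/3.47 + 1/13.5) = 2.760 Ω.
V_A by voltage divider: V_A = 5.62 × 2.760/(1.57 + 2.760) = 3.582 mV.
Branch current I = V_A/R1 = 3.582/3.47 = 1.032 mA.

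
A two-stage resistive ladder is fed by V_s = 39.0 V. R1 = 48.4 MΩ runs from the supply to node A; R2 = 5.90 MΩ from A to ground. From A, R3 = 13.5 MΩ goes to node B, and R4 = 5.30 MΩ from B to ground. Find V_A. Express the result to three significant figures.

V_A ≈ 3.31 V

Node A sees R2 in parallel with the series input of stage 2, R3 + R4 = 18.80 MΩ.
Effective lower resistance at A: R2 ‖ 18.80 = 4.491 MΩ.
So V_A = 39.0 × 0.08491 = 3.311 V.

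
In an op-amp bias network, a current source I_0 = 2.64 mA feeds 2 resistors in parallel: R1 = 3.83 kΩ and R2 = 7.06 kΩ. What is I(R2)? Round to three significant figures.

For two parallel branches, I_k = I_0 · (other R)/(sum of R).
So I = 2.64 × 3.83/10.89 = 0.9285 mA.

I ≈ 0.928 mA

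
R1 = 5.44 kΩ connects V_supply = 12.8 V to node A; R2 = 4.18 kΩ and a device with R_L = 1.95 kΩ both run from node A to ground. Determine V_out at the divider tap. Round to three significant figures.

The load sits in parallel with R2, giving an effective lower resistance R2' = R2·R_L/(R2+R_L) = 1.330 kΩ.
Voltage divider with the loaded lower leg: V_out = 12.8 × 1.330/(5.44 + 1.330) = 12.8 × 0.1964 = 2.514 V.
(Unloaded it would be 5.56 V; the load pulls it down.)

V_out ≈ 2.51 V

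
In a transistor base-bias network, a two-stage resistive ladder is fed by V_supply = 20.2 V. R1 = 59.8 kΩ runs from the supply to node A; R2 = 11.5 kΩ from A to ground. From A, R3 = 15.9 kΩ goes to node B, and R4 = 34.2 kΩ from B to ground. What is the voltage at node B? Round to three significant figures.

V_B ≈ 1.87 V

Node A sees R2 in parallel with the series input of stage 2, R3 + R4 = 50.10 kΩ.
R2 ‖ (R3+R4) = 9.353 kΩ.
First divider: V_A = V_supply · 9.353/(59.8 + 9.353) = 2.732 V.
Stage 2 is unloaded, so V_B = V_A · R4/(R3+R4) = 2.732 × 34.2/50.10 = 1.865 V.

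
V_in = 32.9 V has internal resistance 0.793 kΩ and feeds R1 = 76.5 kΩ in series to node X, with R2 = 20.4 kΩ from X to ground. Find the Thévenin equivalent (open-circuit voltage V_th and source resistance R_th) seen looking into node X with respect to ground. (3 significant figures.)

R1' = 0.793 + 76.5 = 77.29 kΩ (source resistance + R1).
Open-circuit (no load on X): V_th = V_in · R2/(R1' + R2) = 32.9 × 20.4/(77.29 + 20.4) = 6.870 V.
Looking into X with the source shorted: R_th = R1'·R2/(R1'+R2) = 77.29 × 20.4/97.69 = 16.14 kΩ.

V_th ≈ 6.87 V, R_th ≈ 16.1 kΩ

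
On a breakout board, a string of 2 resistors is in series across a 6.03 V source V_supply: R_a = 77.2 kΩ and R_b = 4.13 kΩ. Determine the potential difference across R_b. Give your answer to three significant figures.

Total series resistance ΣR = 77.2 + 4.13 = 81.33 kΩ.
By the voltage-divider rule, V = 6.03 × 4.130/81.33 = 0.3062 V.

V ≈ 0.306 V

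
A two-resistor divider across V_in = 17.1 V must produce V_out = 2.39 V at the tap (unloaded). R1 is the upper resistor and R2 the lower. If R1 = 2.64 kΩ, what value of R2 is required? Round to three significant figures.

R2 ≈ 0.429 kΩ

The divider ratio is R2/(R1+R2) = 2.39/17.1 = 0.1398.
R2 = R1 · 0.1398/(1 − 0.1398) = 0.4289 kΩ.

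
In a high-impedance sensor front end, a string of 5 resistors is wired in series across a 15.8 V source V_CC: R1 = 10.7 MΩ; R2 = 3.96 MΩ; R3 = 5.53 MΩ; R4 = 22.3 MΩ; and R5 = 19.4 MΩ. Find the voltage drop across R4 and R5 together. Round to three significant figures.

Total series resistance ΣR = 10.7 + 3.96 + 5.53 + 22.3 + 19.4 = 61.89 MΩ.
R_{R4..R5} = 22.3 + 19.4 = 41.70 MΩ.
Voltage divider: V = V_CC · (41.70 / 61.89) = 15.8 × 0.6738 = 10.65 V.

V ≈ 10.6 V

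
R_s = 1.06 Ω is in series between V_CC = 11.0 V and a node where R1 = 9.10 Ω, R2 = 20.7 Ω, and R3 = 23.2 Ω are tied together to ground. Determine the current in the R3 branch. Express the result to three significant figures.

Equivalent of the parallel group: R_p = 4.968 Ω.
V_A = 11.0 × 4.968/6.028 = 9.066 V.
I(R3) = V_A / R3 = 9.066/23.2 = 0.3908 A.

I ≈ 0.391 A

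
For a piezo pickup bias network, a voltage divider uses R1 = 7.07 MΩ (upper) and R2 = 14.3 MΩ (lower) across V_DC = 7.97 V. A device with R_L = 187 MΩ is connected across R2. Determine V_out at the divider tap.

V_out ≈ 5.20 V

First combine the lower leg with the load: R2 ‖ R_L = 13.28 MΩ.
Then V_out = V_DC · R2'/(R1 + R2') = 7.97 × 13.28/20.35 = 5.202 V.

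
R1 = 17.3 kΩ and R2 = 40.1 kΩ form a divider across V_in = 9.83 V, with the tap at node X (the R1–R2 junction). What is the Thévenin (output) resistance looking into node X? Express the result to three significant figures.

Looking into X with the source shorted: R_th = R1·R2/(R1+R2) = 17.30 × 40.1/57.40 = 12.09 kΩ.

R_th ≈ 12.1 kΩ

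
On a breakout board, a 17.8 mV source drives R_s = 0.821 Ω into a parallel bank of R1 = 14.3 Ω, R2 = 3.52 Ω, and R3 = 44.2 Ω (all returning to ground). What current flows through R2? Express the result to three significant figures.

I ≈ 3.86 mA

Equivalent of the parallel group: R_p = 2.655 Ω.
V_A = 17.8 × 2.655/3.476 = 13.60 mV.
I(R2) = V_A / R2 = 13.60/3.52 = 3.862 mA.
(Check via current divider: I_total = 5.121 mA; share G_k/ΣG = 0.7543 → same result.)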